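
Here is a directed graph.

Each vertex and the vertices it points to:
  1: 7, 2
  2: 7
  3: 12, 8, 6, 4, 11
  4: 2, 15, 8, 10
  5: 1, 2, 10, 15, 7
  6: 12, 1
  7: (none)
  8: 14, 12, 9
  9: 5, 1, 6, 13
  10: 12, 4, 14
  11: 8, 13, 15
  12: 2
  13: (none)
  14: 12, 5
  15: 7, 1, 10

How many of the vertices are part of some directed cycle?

7

A vertex is on a directed cycle iff it belongs to a strongly connected component of size ≥ 2 (or has a self-loop).
The vertices on cycles are {4, 5, 8, 9, 10, 14, 15} — 7 in total.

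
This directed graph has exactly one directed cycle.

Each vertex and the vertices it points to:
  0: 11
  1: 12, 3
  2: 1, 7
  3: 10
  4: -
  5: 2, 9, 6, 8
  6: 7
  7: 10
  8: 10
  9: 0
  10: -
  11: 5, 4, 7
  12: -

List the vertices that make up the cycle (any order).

0, 5, 9, 11

DFS with gray/black marking from 0:
0 gray
  11 gray
    5 gray
      2 gray
        1 gray
          12 gray
          12 black
          3 gray
            10 gray
            10 black
          3 black
        1 black
        7 gray
          7→10: 10 black — skip
        7 black
      2 black
      9 gray
        9→0: 0 is gray → back edge
Back edge closes the cycle 0 → 11 → 5 → 9 → 0; its vertices are {0, 5, 9, 11}.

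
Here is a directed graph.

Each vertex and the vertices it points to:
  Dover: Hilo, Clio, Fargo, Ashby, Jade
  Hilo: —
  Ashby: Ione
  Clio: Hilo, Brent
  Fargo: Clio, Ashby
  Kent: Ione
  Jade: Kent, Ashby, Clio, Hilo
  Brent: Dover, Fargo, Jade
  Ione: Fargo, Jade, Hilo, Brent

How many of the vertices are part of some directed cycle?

A vertex is on a directed cycle iff it belongs to a strongly connected component of size ≥ 2 (or has a self-loop).
The vertices on cycles are {Clio, Ione, Jade, Kent, Ashby, Brent, Dover, Fargo} — 8 in total.

8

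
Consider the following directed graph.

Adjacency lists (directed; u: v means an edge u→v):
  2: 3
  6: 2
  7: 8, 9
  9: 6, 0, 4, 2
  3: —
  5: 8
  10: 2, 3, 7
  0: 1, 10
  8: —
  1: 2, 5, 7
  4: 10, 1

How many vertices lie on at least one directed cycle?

6

A vertex is on a directed cycle iff it belongs to a strongly connected component of size ≥ 2 (or has a self-loop).
The vertices on cycles are {0, 1, 4, 7, 9, 10} — 6 in total.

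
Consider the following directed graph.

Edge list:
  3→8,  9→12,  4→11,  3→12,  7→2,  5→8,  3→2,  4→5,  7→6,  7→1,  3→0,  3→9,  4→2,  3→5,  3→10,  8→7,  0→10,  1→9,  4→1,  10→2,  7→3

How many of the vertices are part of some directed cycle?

4

A vertex is on a directed cycle iff it belongs to a strongly connected component of size ≥ 2 (or has a self-loop).
The vertices on cycles are {3, 5, 7, 8} — 4 in total.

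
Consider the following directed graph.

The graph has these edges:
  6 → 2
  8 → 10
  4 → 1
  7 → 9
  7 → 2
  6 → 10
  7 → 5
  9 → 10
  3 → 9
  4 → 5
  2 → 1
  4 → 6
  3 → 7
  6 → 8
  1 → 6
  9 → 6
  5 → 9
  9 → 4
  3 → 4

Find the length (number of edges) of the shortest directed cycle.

3

For each vertex v, BFS finds the shortest path from v back to v.
The shortest such closed walk is 4 → 5 → 9 → 4, length 3.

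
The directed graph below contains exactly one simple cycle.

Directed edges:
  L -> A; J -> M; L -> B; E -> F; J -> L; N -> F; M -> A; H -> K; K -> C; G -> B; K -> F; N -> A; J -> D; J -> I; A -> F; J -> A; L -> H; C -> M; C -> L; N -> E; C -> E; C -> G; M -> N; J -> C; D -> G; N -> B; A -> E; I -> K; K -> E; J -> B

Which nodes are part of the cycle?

C, H, K, L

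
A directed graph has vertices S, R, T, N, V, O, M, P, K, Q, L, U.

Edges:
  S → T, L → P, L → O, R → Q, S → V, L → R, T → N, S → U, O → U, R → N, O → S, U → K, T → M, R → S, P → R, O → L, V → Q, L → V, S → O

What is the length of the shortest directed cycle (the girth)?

For each vertex v, BFS finds the shortest path from v back to v.
The shortest such closed walk is S → O → S, length 2.

2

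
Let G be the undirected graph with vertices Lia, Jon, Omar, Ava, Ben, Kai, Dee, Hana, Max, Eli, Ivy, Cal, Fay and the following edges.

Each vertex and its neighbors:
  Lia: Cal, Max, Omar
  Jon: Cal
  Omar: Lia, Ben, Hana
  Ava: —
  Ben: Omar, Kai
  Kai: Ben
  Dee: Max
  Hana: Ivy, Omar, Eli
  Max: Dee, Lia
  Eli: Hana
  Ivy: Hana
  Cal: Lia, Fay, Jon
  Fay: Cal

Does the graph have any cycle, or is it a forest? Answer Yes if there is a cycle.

DFS, tracking each vertex's parent; an edge to a visited non-parent vertex closes a cycle.
Start from Max:
visit Max (parent –)
  visit Dee (parent Max)
    Dee–Max: parent, skip
  visit Lia (parent Max)
    visit Cal (parent Lia)
      Cal–Lia: parent, skip
      visit Fay (parent Cal)
        Fay–Cal: parent, skip
      visit Jon (parent Cal)
        Jon–Cal: parent, skip
    Lia–Max: parent, skip
    visit Omar (parent Lia)
      Omar–Lia: parent, skip
      visit Ben (parent Omar)
        Ben–Omar: parent, skip
        visit Kai (parent Ben)
          Kai–Ben: parent, skip
      visit Hana (parent Omar)
        visit Ivy (parent Hana)
          Ivy–Hana: parent, skip
        Hana–Omar: parent, skip
        visit Eli (parent Hana)
          Eli–Hana: parent, skip
visit Ava (parent –)
No non-parent visited neighbor found — the graph is a forest.

No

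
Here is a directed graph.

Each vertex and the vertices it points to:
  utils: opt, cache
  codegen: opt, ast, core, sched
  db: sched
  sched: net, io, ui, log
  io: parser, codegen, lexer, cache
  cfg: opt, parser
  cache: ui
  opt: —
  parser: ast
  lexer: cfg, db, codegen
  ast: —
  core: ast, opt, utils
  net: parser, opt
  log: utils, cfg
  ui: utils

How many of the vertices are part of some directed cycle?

8

A vertex is on a directed cycle iff it belongs to a strongly connected component of size ≥ 2 (or has a self-loop).
The vertices on cycles are {db, io, ui, cache, lexer, sched, utils, codegen} — 8 in total.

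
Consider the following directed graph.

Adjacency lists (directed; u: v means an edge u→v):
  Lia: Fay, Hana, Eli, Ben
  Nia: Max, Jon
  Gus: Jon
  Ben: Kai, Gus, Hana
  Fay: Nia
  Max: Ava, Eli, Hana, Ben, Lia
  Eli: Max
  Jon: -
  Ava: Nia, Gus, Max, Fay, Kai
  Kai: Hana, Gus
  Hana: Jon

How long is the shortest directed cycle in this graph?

2

For each vertex v, BFS finds the shortest path from v back to v.
The shortest such closed walk is Ava → Max → Ava, length 2.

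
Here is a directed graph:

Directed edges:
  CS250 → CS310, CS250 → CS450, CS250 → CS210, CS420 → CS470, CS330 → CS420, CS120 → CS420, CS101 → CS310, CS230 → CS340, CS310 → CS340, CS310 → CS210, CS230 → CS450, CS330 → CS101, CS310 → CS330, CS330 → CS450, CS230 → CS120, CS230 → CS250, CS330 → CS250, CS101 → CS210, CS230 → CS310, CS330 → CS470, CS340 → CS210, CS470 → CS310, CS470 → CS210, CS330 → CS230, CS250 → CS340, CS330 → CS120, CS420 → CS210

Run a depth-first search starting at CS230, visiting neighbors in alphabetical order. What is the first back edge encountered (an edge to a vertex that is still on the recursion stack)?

CS101->CS310

DFS from CS230 (visiting neighbors in alphabetical order); mark gray on enter, black on exit:
CS230 gray
  CS120 gray
    CS420 gray
      CS210 gray
      CS210 black
      CS470 gray
        CS470→CS210: CS210 black — skip
        CS310 gray
          CS310→CS210: CS210 black — skip
          CS330 gray
            CS101 gray
              CS101→CS210: CS210 black — skip
              CS101→CS310: CS310 is gray → back edge
First back edge: CS101 → CS310.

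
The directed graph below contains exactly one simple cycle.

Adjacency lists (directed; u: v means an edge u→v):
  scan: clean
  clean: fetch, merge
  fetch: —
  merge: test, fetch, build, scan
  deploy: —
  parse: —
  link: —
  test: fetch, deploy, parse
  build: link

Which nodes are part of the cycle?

scan, clean, merge

DFS with gray/black marking from merge:
merge gray
  test gray
    fetch gray
    fetch black
    deploy gray
    deploy black
    parse gray
    parse black
  test black
  merge→fetch: fetch black — skip
  build gray
    link gray
    link black
  build black
  scan gray
    clean gray
      clean→fetch: fetch black — skip
      clean→merge: merge is gray → back edge
Back edge closes the cycle merge → scan → clean → merge; its vertices are {scan, clean, merge}.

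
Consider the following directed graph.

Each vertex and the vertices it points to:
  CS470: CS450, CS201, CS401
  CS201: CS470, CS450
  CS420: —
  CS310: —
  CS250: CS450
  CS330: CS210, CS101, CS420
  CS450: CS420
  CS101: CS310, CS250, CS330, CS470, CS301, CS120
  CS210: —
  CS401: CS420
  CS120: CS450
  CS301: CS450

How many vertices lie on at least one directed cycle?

4

A vertex is on a directed cycle iff it belongs to a strongly connected component of size ≥ 2 (or has a self-loop).
The vertices on cycles are {CS101, CS201, CS330, CS470} — 4 in total.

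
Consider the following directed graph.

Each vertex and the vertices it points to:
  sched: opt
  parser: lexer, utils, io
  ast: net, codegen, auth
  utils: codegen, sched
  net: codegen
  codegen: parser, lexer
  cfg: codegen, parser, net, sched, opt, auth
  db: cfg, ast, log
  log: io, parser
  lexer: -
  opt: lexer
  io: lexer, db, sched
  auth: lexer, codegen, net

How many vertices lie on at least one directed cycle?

10

A vertex is on a directed cycle iff it belongs to a strongly connected component of size ≥ 2 (or has a self-loop).
The vertices on cycles are {db, io, ast, cfg, log, net, auth, utils, parser, codegen} — 10 in total.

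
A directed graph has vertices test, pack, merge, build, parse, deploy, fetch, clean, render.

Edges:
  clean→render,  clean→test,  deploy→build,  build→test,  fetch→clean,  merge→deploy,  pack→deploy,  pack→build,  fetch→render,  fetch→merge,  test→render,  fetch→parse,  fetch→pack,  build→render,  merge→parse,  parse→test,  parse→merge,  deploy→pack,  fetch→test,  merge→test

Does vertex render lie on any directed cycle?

No

render lies on a cycle iff there is a path from render back to itself.
Exploring from render, it never reaches itself; equivalently, its strongly connected component is a singleton.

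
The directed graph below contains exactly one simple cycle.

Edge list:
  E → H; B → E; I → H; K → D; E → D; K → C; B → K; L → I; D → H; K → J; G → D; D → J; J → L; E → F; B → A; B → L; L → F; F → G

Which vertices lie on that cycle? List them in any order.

DFS with gray/black marking from L:
L gray
  F gray
    G gray
      D gray
        J gray
          J→L: L is gray → back edge
Back edge closes the cycle L → F → G → D → J → L; its vertices are {D, F, G, J, L}.

D, F, G, J, L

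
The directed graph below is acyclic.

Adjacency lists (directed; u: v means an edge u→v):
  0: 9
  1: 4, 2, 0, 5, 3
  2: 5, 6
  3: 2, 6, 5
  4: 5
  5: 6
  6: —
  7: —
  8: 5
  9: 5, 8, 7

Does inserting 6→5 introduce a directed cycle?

Adding 6→5 creates a cycle iff 5 can already reach 6.
Path from 5: 5 → 6.
So 5 → … → 6 → 5 is a cycle.

Yes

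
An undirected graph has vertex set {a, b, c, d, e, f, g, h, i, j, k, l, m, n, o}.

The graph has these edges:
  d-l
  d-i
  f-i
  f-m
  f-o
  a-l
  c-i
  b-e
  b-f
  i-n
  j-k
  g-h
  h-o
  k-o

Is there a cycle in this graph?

No

DFS, tracking each vertex's parent; an edge to a visited non-parent vertex closes a cycle.
Start from j:
visit j (parent –)
  visit k (parent j)
    k–j: parent, skip
    visit o (parent k)
      o–k: parent, skip
      visit h (parent o)
        visit g (parent h)
          g–h: parent, skip
        h–o: parent, skip
      visit f (parent o)
        visit b (parent f)
          b–f: parent, skip
          visit e (parent b)
            e–b: parent, skip
        visit i (parent f)
          visit d (parent i)
            d–i: parent, skip
            visit l (parent d)
              visit a (parent l)
                a–l: parent, skip
              l–d: parent, skip
          visit c (parent i)
            c–i: parent, skip
          visit n (parent i)
            n–i: parent, skip
          i–f: parent, skip
        f–o: parent, skip
        visit m (parent f)
          m–f: parent, skip
No non-parent visited neighbor found — the graph is a forest.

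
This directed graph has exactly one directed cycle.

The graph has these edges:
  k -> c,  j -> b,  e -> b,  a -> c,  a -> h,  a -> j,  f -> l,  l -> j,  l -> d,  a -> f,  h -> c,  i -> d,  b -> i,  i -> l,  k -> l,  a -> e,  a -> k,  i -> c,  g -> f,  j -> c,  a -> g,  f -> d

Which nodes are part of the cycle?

b, i, j, l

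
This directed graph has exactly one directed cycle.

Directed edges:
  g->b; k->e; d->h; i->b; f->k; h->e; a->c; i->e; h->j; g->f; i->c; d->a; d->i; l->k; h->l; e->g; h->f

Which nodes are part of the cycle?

e, f, g, k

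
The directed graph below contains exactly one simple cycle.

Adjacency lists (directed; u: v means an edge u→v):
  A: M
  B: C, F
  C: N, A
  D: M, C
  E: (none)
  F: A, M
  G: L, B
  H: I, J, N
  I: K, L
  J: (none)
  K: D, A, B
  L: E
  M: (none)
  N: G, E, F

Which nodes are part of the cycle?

DFS with gray/black marking from N:
N gray
  G gray
    L gray
      E gray
      E black
    L black
    B gray
      C gray
        C→N: N is gray → back edge
Back edge closes the cycle N → G → B → C → N; its vertices are {B, C, G, N}.

B, C, G, N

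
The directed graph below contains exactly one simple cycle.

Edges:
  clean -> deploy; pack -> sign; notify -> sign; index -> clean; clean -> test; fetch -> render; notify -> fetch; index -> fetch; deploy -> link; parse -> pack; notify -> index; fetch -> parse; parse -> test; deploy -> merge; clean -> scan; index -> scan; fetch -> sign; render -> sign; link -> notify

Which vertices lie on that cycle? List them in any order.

link, clean, index, deploy, notify

DFS with gray/black marking from notify:
notify gray
  fetch gray
    render gray
      sign gray
      sign black
    render black
    fetch→sign: sign black — skip
    parse gray
      pack gray
        pack→sign: sign black — skip
      pack black
      test gray
      test black
    parse black
  fetch black
  index gray
    clean gray
      deploy gray
        merge gray
        merge black
        link gray
          link→notify: notify is gray → back edge
Back edge closes the cycle notify → index → clean → deploy → link → notify; its vertices are {link, clean, index, deploy, notify}.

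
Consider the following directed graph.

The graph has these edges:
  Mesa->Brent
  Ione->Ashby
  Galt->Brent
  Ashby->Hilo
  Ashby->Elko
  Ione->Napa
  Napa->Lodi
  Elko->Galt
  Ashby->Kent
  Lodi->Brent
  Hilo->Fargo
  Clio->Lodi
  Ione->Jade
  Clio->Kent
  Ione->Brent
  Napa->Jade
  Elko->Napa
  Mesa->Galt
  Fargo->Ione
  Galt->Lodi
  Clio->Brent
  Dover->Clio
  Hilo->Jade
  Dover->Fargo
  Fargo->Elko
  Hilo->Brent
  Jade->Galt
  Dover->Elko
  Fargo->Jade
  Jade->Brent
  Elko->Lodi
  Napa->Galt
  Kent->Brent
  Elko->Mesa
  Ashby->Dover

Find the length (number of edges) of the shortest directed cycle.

4

For each vertex v, BFS finds the shortest path from v back to v.
The shortest such closed walk is Ashby → Dover → Fargo → Ione → Ashby, length 4.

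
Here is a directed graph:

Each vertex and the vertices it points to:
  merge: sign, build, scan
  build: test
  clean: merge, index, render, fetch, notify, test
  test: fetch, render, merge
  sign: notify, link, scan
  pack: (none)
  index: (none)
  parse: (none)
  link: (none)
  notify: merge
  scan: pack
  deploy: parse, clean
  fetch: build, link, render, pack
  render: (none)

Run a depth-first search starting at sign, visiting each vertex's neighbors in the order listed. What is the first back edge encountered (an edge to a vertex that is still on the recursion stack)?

merge→sign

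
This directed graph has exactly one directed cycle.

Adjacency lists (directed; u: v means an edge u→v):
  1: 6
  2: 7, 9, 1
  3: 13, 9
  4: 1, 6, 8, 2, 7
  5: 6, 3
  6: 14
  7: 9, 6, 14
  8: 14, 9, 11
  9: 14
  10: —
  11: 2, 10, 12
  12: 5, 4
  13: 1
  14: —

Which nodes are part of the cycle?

4, 8, 11, 12

DFS with gray/black marking from 11:
11 gray
  2 gray
    7 gray
      9 gray
        14 gray
        14 black
      9 black
      6 gray
        6→14: 14 black — skip
      6 black
      7→14: 14 black — skip
    7 black
    2→9: 9 black — skip
    1 gray
      1→6: 6 black — skip
    1 black
  2 black
  10 gray
  10 black
  12 gray
    5 gray
      5→6: 6 black — skip
      3 gray
        13 gray
          13→1: 1 black — skip
        13 black
        3→9: 9 black — skip
      3 black
    5 black
    4 gray
      4→1: 1 black — skip
      4→6: 6 black — skip
      8 gray
        8→14: 14 black — skip
        8→9: 9 black — skip
        8→11: 11 is gray → back edge
Back edge closes the cycle 11 → 12 → 4 → 8 → 11; its vertices are {4, 8, 11, 12}.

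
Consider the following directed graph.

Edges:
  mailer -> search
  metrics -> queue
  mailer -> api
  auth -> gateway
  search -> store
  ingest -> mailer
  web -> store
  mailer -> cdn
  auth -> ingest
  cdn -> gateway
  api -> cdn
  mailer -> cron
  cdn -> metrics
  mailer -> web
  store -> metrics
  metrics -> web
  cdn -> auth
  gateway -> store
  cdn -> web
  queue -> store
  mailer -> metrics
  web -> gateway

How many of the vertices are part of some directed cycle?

10

A vertex is on a directed cycle iff it belongs to a strongly connected component of size ≥ 2 (or has a self-loop).
The vertices on cycles are {api, cdn, web, auth, queue, store, ingest, mailer, gateway, metrics} — 10 in total.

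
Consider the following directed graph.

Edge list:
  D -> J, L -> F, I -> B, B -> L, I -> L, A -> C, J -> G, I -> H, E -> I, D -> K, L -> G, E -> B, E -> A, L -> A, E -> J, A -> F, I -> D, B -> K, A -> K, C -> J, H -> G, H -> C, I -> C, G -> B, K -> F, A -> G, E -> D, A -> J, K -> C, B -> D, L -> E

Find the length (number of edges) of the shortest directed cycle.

3

For each vertex v, BFS finds the shortest path from v back to v.
The shortest such closed walk is I → L → E → I, length 3.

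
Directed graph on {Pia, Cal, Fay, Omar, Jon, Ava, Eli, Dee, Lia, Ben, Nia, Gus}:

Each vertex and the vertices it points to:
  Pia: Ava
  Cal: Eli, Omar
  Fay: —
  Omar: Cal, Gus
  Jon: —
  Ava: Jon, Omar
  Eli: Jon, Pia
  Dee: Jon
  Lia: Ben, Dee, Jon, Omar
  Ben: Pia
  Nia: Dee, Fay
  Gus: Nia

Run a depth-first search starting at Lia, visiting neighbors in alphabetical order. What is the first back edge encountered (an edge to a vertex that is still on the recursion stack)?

DFS from Lia (visiting neighbors in alphabetical order); mark gray on enter, black on exit:
Lia gray
  Ben gray
    Pia gray
      Ava gray
        Jon gray
        Jon black
        Omar gray
          Cal gray
            Eli gray
              Eli→Jon: Jon black — skip
              Eli→Pia: Pia is gray → back edge
First back edge: Eli → Pia.

Eli→Pia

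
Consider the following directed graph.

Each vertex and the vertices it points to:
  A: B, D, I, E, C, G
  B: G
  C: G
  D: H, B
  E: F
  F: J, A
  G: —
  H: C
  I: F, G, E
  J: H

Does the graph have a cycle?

Yes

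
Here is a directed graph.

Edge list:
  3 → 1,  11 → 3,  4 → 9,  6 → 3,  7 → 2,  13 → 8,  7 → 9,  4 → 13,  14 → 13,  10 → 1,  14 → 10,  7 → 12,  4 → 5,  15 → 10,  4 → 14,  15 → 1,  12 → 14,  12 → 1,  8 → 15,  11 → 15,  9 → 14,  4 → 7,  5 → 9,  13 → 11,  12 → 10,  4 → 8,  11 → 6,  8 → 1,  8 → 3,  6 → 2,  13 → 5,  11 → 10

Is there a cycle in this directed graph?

DFS with white/gray/black marking, starting from 12:
12 gray
  10 gray
    1 gray
    1 black
  10 black
  14 gray
    13 gray
      8 gray
        15 gray
          15→10: 10 black — skip
          15→1: 1 black — skip
        15 black
        3 gray
          3→1: 1 black — skip
        3 black
        8→1: 1 black — skip
      8 black
      11 gray
        11→10: 10 black — skip
        6 gray
          6→3: 3 black — skip
          2 gray
          2 black
        6 black
        11→15: 15 black — skip
        11→3: 3 black — skip
      11 black
      5 gray
        9 gray
          9→14: 14 is gray → back edge
Back edge found, so a cycle exists: 14 → 13 → 5 → 9 → 14.

Yes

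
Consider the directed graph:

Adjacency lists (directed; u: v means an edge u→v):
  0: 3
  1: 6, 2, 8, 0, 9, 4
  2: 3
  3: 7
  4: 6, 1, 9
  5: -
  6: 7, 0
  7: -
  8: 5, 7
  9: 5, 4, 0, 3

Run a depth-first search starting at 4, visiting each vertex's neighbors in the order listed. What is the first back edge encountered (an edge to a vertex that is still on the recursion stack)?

9->4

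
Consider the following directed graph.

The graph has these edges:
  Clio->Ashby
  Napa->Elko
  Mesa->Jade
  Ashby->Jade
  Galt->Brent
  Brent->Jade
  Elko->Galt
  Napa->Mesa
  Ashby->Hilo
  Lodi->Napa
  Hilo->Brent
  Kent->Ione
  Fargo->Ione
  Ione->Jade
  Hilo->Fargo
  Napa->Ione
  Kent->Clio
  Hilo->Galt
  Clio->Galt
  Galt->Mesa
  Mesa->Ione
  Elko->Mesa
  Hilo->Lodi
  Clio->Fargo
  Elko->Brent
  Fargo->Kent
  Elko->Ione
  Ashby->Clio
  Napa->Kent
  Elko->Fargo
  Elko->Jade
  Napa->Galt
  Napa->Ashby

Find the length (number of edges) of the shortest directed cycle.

2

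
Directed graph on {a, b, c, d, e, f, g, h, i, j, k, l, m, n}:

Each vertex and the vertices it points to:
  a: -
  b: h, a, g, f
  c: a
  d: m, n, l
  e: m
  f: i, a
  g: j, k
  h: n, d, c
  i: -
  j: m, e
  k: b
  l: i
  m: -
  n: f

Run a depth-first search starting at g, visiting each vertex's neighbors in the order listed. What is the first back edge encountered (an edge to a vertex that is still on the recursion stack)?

DFS from g (visiting each vertex's neighbors in the order listed); mark gray on enter, black on exit:
g gray
  j gray
    m gray
    m black
    e gray
      e→m: m black — skip
    e black
  j black
  k gray
    b gray
      h gray
        n gray
          f gray
            i gray
            i black
            a gray
            a black
          f black
        n black
        d gray
          d→m: m black — skip
          d→n: n black — skip
          l gray
            l→i: i black — skip
          l black
        d black
        c gray
          c→a: a black — skip
        c black
      h black
      b→a: a black — skip
      b→g: g is gray → back edge
First back edge: b → g.

b->g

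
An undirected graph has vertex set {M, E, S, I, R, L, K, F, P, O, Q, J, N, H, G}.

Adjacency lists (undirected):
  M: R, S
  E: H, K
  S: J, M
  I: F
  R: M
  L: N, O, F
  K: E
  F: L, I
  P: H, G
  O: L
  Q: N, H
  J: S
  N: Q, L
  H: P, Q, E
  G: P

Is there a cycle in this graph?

No

DFS, tracking each vertex's parent; an edge to a visited non-parent vertex closes a cycle.
Start from F:
visit F (parent –)
  visit L (parent F)
    visit N (parent L)
      visit Q (parent N)
        Q–N: parent, skip
        visit H (parent Q)
          visit P (parent H)
            P–H: parent, skip
            visit G (parent P)
              G–P: parent, skip
          H–Q: parent, skip
          visit E (parent H)
            E–H: parent, skip
            visit K (parent E)
              K–E: parent, skip
      N–L: parent, skip
    visit O (parent L)
      O–L: parent, skip
    L–F: parent, skip
  visit I (parent F)
    I–F: parent, skip
visit M (parent –)
  visit R (parent M)
    R–M: parent, skip
  visit S (parent M)
    visit J (parent S)
      J–S: parent, skip
    S–M: parent, skip
No non-parent visited neighbor found — the graph is a forest.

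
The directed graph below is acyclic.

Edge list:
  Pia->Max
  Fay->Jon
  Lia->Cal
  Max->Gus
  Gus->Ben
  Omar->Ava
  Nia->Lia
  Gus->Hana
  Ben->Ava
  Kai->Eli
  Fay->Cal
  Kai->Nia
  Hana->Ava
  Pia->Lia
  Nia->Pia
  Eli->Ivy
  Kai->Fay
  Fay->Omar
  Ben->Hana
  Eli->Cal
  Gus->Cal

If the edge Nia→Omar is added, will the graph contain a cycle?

No

Adding Nia→Omar creates a cycle iff Omar can already reach Nia.
Explore from Omar: no path reaches Nia. The graph stays acyclic.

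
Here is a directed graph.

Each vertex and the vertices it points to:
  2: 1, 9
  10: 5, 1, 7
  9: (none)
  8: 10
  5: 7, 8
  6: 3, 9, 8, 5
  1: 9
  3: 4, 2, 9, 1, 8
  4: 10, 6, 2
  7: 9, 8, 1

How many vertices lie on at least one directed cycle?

A vertex is on a directed cycle iff it belongs to a strongly connected component of size ≥ 2 (or has a self-loop).
The vertices on cycles are {3, 4, 5, 6, 7, 8, 10} — 7 in total.

7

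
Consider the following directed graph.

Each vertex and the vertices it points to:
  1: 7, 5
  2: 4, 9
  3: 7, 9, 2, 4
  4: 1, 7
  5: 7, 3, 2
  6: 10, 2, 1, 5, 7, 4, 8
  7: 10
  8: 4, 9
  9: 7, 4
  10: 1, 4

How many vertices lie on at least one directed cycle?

8

A vertex is on a directed cycle iff it belongs to a strongly connected component of size ≥ 2 (or has a self-loop).
The vertices on cycles are {1, 2, 3, 4, 5, 7, 9, 10} — 8 in total.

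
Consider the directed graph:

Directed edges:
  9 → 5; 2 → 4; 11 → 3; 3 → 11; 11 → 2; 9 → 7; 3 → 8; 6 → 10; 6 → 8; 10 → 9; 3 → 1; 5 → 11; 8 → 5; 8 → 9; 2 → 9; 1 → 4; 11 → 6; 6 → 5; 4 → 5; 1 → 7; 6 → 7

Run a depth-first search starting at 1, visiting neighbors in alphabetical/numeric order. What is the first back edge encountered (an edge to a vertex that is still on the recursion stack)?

2->4

DFS from 1 (visiting neighbors in alphabetical/numeric order); mark gray on enter, black on exit:
1 gray
  4 gray
    5 gray
      11 gray
        2 gray
          2→4: 4 is gray → back edge
First back edge: 2 → 4.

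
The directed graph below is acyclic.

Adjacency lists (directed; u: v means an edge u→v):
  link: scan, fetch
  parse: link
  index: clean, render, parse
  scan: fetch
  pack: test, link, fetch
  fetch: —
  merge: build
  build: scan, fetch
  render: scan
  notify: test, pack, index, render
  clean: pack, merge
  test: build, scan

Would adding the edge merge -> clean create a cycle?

Yes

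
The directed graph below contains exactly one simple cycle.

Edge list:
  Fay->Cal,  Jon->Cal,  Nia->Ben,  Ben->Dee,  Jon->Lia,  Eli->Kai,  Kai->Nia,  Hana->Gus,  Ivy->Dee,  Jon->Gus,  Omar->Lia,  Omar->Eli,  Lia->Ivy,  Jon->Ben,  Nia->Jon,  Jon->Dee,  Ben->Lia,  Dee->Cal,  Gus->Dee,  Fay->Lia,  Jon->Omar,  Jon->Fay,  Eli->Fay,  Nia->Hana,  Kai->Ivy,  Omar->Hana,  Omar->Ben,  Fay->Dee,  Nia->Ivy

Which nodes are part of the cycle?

DFS with gray/black marking from Nia:
Nia gray
  Hana gray
    Gus gray
      Dee gray
        Cal gray
        Cal black
      Dee black
    Gus black
  Hana black
  Ivy gray
    Ivy→Dee: Dee black — skip
  Ivy black
  Ben gray
    Lia gray
      Lia→Ivy: Ivy black — skip
    Lia black
    Ben→Dee: Dee black — skip
  Ben black
  Jon gray
    Omar gray
      Eli gray
        Fay gray
          Fay→Lia: Lia black — skip
          Fay→Dee: Dee black — skip
          Fay→Cal: Cal black — skip
        Fay black
        Kai gray
          Kai→Ivy: Ivy black — skip
          Kai→Nia: Nia is gray → back edge
Back edge closes the cycle Nia → Jon → Omar → Eli → Kai → Nia; its vertices are {Eli, Jon, Kai, Nia, Omar}.

Eli, Jon, Kai, Nia, Omar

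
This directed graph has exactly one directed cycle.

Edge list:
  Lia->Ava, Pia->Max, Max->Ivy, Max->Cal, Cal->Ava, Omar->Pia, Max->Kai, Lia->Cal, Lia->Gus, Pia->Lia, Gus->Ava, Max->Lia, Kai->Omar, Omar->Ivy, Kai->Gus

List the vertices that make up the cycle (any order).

Kai, Max, Pia, Omar

DFS with gray/black marking from Omar:
Omar gray
  Ivy gray
  Ivy black
  Pia gray
    Lia gray
      Gus gray
        Ava gray
        Ava black
      Gus black
      Lia→Ava: Ava black — skip
      Cal gray
        Cal→Ava: Ava black — skip
      Cal black
    Lia black
    Max gray
      Max→Lia: Lia black — skip
      Max→Ivy: Ivy black — skip
      Kai gray
        Kai→Omar: Omar is gray → back edge
Back edge closes the cycle Omar → Pia → Max → Kai → Omar; its vertices are {Kai, Max, Pia, Omar}.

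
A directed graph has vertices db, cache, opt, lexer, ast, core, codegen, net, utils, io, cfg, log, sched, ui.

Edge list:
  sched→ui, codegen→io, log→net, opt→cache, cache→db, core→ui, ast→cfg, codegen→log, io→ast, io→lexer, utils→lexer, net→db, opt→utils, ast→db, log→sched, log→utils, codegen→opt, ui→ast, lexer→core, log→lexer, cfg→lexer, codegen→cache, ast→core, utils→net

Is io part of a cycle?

io lies on a cycle iff there is a path from io back to itself.
Exploring from io, it never reaches itself; equivalently, its strongly connected component is a singleton.

No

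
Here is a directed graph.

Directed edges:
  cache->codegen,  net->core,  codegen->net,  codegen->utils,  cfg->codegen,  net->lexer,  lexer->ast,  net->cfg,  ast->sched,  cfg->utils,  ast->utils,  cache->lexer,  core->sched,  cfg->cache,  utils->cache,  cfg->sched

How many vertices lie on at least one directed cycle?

A vertex is on a directed cycle iff it belongs to a strongly connected component of size ≥ 2 (or has a self-loop).
The vertices on cycles are {ast, cfg, net, cache, lexer, utils, codegen} — 7 in total.

7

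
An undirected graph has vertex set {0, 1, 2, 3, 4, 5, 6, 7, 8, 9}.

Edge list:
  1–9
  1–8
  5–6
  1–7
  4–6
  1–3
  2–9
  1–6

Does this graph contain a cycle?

No

DFS, tracking each vertex's parent; an edge to a visited non-parent vertex closes a cycle.
Start from 2:
visit 2 (parent –)
  visit 9 (parent 2)
    visit 1 (parent 9)
      visit 3 (parent 1)
        3–1: parent, skip
      1–9: parent, skip
      visit 7 (parent 1)
        7–1: parent, skip
      visit 6 (parent 1)
        visit 4 (parent 6)
          4–6: parent, skip
        visit 5 (parent 6)
          5–6: parent, skip
        6–1: parent, skip
      visit 8 (parent 1)
        8–1: parent, skip
    9–2: parent, skip
visit 0 (parent –)
No non-parent visited neighbor found — the graph is a forest.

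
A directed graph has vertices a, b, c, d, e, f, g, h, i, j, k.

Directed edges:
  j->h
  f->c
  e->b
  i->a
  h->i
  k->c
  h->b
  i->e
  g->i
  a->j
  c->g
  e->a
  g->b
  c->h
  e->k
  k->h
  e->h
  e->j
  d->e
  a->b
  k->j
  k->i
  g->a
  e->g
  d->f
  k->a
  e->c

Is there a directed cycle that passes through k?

k is on a cycle iff k can reach itself via ≥1 edge.
k → i → e → k — yes.

Yes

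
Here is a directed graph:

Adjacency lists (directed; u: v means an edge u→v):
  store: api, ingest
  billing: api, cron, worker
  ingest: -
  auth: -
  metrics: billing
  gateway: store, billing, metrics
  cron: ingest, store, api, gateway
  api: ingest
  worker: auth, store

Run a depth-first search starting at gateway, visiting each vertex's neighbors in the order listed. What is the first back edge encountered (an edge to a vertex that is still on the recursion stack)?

cron→gateway

DFS from gateway (visiting each vertex's neighbors in the order listed); mark gray on enter, black on exit:
gateway gray
  store gray
    api gray
      ingest gray
      ingest black
    api black
    store→ingest: ingest black — skip
  store black
  billing gray
    billing→api: api black — skip
    cron gray
      cron→ingest: ingest black — skip
      cron→store: store black — skip
      cron→api: api black — skip
      cron→gateway: gateway is gray → back edge
First back edge: cron → gateway.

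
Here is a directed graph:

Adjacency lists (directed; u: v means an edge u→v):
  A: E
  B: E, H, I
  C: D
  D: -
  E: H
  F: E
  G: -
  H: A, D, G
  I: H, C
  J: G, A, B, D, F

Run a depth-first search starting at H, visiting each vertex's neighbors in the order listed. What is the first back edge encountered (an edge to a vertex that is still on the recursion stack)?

E→H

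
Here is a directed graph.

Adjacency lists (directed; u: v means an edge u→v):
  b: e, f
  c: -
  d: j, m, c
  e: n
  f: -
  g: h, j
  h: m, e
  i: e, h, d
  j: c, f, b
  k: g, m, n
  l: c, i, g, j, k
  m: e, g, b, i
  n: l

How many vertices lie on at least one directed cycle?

11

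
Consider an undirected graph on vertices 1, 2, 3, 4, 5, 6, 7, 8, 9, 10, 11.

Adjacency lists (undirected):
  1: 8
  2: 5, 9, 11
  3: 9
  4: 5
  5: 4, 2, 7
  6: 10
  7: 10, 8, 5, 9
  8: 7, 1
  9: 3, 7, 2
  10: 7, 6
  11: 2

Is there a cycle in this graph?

Yes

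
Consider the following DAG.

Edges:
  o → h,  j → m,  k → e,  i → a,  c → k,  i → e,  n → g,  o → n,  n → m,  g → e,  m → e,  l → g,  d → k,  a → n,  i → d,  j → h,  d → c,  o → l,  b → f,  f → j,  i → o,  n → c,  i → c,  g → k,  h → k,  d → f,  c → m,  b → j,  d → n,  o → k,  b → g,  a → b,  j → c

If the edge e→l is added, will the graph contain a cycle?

Yes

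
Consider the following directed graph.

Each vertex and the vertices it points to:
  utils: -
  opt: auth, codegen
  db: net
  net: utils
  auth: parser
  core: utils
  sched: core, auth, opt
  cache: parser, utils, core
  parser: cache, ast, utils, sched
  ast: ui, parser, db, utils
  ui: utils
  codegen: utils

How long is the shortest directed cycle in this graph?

2

For each vertex v, BFS finds the shortest path from v back to v.
The shortest such closed walk is parser → cache → parser, length 2.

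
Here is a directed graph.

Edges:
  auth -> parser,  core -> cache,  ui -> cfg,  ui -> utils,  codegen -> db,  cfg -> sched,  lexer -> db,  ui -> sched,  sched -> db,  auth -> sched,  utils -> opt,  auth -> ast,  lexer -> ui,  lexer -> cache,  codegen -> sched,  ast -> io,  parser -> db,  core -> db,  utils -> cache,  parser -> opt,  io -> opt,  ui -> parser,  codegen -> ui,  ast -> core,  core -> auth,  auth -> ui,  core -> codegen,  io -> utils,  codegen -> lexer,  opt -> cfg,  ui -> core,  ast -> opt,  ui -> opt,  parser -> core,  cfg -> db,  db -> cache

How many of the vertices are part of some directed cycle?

7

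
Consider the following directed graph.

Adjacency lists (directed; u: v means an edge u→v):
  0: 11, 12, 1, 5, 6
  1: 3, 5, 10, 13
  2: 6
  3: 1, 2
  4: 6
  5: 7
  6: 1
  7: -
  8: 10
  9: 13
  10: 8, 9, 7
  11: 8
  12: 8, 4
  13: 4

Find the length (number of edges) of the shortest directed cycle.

2

For each vertex v, BFS finds the shortest path from v back to v.
The shortest such closed walk is 1 → 3 → 1, length 2.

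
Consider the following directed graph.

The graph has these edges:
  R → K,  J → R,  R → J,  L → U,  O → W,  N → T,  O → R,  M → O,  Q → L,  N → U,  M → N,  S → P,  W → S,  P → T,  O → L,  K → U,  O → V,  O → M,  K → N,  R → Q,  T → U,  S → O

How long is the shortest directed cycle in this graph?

For each vertex v, BFS finds the shortest path from v back to v.
The shortest such closed walk is O → M → O, length 2.

2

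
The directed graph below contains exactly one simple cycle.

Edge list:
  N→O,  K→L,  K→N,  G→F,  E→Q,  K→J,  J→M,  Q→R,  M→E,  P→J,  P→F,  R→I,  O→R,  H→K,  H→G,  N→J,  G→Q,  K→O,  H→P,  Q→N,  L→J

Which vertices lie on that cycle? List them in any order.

E, J, M, N, Q

DFS with gray/black marking from Q:
Q gray
  R gray
    I gray
    I black
  R black
  N gray
    O gray
      O→R: R black — skip
    O black
    J gray
      M gray
        E gray
          E→Q: Q is gray → back edge
Back edge closes the cycle Q → N → J → M → E → Q; its vertices are {E, J, M, N, Q}.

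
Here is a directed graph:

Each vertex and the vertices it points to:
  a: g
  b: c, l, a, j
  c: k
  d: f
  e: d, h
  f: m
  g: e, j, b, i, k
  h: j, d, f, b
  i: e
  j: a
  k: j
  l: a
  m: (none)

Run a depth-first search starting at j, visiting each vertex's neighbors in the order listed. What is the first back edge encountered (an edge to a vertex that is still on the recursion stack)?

h->j

DFS from j (visiting each vertex's neighbors in the order listed); mark gray on enter, black on exit:
j gray
  a gray
    g gray
      e gray
        d gray
          f gray
            m gray
            m black
          f black
        d black
        h gray
          h→j: j is gray → back edge
First back edge: h → j.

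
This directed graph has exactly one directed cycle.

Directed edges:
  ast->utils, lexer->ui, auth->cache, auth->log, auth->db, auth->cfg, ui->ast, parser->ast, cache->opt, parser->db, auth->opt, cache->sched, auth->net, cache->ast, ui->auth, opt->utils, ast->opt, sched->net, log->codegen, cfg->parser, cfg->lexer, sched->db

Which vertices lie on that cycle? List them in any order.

ui, cfg, auth, lexer

DFS with gray/black marking from auth:
auth gray
  net gray
  net black
  log gray
    codegen gray
    codegen black
  log black
  cache gray
    sched gray
      db gray
      db black
      sched→net: net black — skip
    sched black
    opt gray
      utils gray
      utils black
    opt black
    ast gray
      ast→utils: utils black — skip
      ast→opt: opt black — skip
    ast black
  cache black
  auth→db: db black — skip
  auth→opt: opt black — skip
  cfg gray
    parser gray
      parser→ast: ast black — skip
      parser→db: db black — skip
    parser black
    lexer gray
      ui gray
        ui→auth: auth is gray → back edge
Back edge closes the cycle auth → cfg → lexer → ui → auth; its vertices are {ui, cfg, auth, lexer}.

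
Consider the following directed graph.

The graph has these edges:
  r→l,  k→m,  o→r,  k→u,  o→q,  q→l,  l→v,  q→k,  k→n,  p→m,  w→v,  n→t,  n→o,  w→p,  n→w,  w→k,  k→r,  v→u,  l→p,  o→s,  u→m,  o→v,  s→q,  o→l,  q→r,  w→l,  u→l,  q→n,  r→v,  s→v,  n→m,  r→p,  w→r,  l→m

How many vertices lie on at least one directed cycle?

A vertex is on a directed cycle iff it belongs to a strongly connected component of size ≥ 2 (or has a self-loop).
The vertices on cycles are {k, l, n, o, q, s, u, v, w} — 9 in total.

9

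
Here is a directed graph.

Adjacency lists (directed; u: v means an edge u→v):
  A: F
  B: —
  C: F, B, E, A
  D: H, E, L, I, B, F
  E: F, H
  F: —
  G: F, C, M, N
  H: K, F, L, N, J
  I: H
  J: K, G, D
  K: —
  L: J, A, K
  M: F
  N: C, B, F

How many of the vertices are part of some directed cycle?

A vertex is on a directed cycle iff it belongs to a strongly connected component of size ≥ 2 (or has a self-loop).
The vertices on cycles are {C, D, E, G, H, I, J, L, N} — 9 in total.

9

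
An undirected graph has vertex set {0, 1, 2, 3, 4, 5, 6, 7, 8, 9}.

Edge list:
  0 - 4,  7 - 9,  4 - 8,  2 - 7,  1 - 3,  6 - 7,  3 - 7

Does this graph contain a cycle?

DFS, tracking each vertex's parent; an edge to a visited non-parent vertex closes a cycle.
Start from 3:
visit 3 (parent –)
  visit 1 (parent 3)
    1–3: parent, skip
  visit 7 (parent 3)
    visit 9 (parent 7)
      9–7: parent, skip
    visit 6 (parent 7)
      6–7: parent, skip
    visit 2 (parent 7)
      2–7: parent, skip
    7–3: parent, skip
visit 0 (parent –)
  visit 4 (parent 0)
    4–0: parent, skip
    visit 8 (parent 4)
      8–4: parent, skip
visit 5 (parent –)
No non-parent visited neighbor found — the graph is a forest.

No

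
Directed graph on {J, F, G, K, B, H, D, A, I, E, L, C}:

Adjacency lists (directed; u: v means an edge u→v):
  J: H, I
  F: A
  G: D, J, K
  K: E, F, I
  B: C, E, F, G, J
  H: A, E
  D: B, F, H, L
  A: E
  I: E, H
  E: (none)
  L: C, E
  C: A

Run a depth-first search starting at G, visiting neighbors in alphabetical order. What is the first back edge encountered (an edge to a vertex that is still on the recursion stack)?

B→G

DFS from G (visiting neighbors in alphabetical order); mark gray on enter, black on exit:
G gray
  D gray
    B gray
      C gray
        A gray
          E gray
          E black
        A black
      C black
      B→E: E black — skip
      F gray
        F→A: A black — skip
      F black
      B→G: G is gray → back edge
First back edge: B → G.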